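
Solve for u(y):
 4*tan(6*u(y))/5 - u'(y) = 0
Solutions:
 u(y) = -asin(C1*exp(24*y/5))/6 + pi/6
 u(y) = asin(C1*exp(24*y/5))/6


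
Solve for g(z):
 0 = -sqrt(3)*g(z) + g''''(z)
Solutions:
 g(z) = C1*exp(-3^(1/8)*z) + C2*exp(3^(1/8)*z) + C3*sin(3^(1/8)*z) + C4*cos(3^(1/8)*z)


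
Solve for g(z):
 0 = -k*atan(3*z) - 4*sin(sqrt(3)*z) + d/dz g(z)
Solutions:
 g(z) = C1 + k*(z*atan(3*z) - log(9*z^2 + 1)/6) - 4*sqrt(3)*cos(sqrt(3)*z)/3


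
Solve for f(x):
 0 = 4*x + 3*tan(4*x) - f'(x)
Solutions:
 f(x) = C1 + 2*x^2 - 3*log(cos(4*x))/4


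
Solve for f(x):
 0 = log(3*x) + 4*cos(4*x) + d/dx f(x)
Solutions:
 f(x) = C1 - x*log(x) - x*log(3) + x - sin(4*x)


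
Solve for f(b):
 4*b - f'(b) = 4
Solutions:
 f(b) = C1 + 2*b^2 - 4*b


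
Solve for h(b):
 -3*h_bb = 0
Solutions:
 h(b) = C1 + C2*b


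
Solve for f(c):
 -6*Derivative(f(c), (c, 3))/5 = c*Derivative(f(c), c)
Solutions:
 f(c) = C1 + Integral(C2*airyai(-5^(1/3)*6^(2/3)*c/6) + C3*airybi(-5^(1/3)*6^(2/3)*c/6), c)


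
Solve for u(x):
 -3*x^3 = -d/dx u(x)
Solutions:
 u(x) = C1 + 3*x^4/4


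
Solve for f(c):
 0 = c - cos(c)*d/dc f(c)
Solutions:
 f(c) = C1 + Integral(c/cos(c), c)


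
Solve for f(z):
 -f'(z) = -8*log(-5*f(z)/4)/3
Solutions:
 -3*Integral(1/(log(-_y) - 2*log(2) + log(5)), (_y, f(z)))/8 = C1 - z


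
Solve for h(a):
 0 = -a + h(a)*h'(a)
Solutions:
 h(a) = -sqrt(C1 + a^2)
 h(a) = sqrt(C1 + a^2)


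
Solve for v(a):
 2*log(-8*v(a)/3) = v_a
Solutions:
 -Integral(1/(log(-_y) - log(3) + 3*log(2)), (_y, v(a)))/2 = C1 - a


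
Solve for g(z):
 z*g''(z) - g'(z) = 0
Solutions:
 g(z) = C1 + C2*z^2


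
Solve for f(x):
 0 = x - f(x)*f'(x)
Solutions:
 f(x) = -sqrt(C1 + x^2)
 f(x) = sqrt(C1 + x^2)


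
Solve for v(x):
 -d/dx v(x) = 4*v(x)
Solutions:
 v(x) = C1*exp(-4*x)


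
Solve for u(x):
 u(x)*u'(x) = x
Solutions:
 u(x) = -sqrt(C1 + x^2)
 u(x) = sqrt(C1 + x^2)


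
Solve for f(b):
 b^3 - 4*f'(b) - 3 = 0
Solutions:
 f(b) = C1 + b^4/16 - 3*b/4


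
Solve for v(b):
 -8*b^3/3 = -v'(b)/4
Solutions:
 v(b) = C1 + 8*b^4/3


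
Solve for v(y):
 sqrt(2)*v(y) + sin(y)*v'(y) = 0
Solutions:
 v(y) = C1*(cos(y) + 1)^(sqrt(2)/2)/(cos(y) - 1)^(sqrt(2)/2)


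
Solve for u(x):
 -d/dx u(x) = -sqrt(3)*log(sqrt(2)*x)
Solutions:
 u(x) = C1 + sqrt(3)*x*log(x) - sqrt(3)*x + sqrt(3)*x*log(2)/2


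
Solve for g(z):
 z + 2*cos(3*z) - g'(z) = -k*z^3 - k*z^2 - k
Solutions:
 g(z) = C1 + k*z^4/4 + k*z^3/3 + k*z + z^2/2 + 2*sin(3*z)/3


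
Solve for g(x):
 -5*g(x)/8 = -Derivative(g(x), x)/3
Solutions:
 g(x) = C1*exp(15*x/8)


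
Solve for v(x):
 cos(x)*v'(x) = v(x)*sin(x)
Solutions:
 v(x) = C1/cos(x)


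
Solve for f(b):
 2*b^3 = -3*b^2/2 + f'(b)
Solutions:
 f(b) = C1 + b^4/2 + b^3/2


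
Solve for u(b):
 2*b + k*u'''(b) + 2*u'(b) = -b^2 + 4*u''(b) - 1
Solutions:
 u(b) = C1 + C2*exp(b*(-sqrt(2)*sqrt(2 - k) + 2)/k) + C3*exp(b*(sqrt(2)*sqrt(2 - k) + 2)/k) - b^3/6 - 3*b^2/2 + b*k/2 - 13*b/2


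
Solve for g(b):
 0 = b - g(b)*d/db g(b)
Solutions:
 g(b) = -sqrt(C1 + b^2)
 g(b) = sqrt(C1 + b^2)


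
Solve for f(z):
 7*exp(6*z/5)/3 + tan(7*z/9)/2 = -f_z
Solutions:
 f(z) = C1 - 35*exp(6*z/5)/18 + 9*log(cos(7*z/9))/14


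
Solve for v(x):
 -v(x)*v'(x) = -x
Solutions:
 v(x) = -sqrt(C1 + x^2)
 v(x) = sqrt(C1 + x^2)


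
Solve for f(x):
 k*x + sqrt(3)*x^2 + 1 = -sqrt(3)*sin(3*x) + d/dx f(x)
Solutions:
 f(x) = C1 + k*x^2/2 + sqrt(3)*x^3/3 + x - sqrt(3)*cos(3*x)/3


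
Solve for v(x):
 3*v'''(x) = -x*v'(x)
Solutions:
 v(x) = C1 + Integral(C2*airyai(-3^(2/3)*x/3) + C3*airybi(-3^(2/3)*x/3), x)


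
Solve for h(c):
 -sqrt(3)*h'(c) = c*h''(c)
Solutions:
 h(c) = C1 + C2*c^(1 - sqrt(3))


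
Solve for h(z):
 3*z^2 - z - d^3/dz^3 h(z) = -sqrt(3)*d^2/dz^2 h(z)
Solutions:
 h(z) = C1 + C2*z + C3*exp(sqrt(3)*z) - sqrt(3)*z^4/12 + z^3*(-6 + sqrt(3))/18 + z^2*(1 - 2*sqrt(3))/6


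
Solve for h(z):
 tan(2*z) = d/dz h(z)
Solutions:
 h(z) = C1 - log(cos(2*z))/2


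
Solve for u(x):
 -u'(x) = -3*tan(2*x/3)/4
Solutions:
 u(x) = C1 - 9*log(cos(2*x/3))/8


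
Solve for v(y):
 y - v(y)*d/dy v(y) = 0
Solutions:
 v(y) = -sqrt(C1 + y^2)
 v(y) = sqrt(C1 + y^2)


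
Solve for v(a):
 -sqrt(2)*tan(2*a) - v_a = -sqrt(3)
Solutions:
 v(a) = C1 + sqrt(3)*a + sqrt(2)*log(cos(2*a))/2


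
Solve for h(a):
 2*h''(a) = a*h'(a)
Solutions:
 h(a) = C1 + C2*erfi(a/2)


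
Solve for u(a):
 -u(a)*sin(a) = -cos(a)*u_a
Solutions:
 u(a) = C1/cos(a)


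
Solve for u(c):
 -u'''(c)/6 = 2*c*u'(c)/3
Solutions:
 u(c) = C1 + Integral(C2*airyai(-2^(2/3)*c) + C3*airybi(-2^(2/3)*c), c)


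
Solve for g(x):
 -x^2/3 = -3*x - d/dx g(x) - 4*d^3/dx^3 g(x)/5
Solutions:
 g(x) = C1 + C2*sin(sqrt(5)*x/2) + C3*cos(sqrt(5)*x/2) + x^3/9 - 3*x^2/2 - 8*x/15


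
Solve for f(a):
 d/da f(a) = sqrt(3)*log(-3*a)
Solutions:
 f(a) = C1 + sqrt(3)*a*log(-a) + sqrt(3)*a*(-1 + log(3))


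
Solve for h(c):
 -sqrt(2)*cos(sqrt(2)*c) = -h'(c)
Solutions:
 h(c) = C1 + sin(sqrt(2)*c)


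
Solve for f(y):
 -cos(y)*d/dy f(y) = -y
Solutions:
 f(y) = C1 + Integral(y/cos(y), y)


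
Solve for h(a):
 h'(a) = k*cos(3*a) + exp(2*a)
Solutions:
 h(a) = C1 + k*sin(3*a)/3 + exp(2*a)/2


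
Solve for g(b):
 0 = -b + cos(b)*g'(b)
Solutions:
 g(b) = C1 + Integral(b/cos(b), b)


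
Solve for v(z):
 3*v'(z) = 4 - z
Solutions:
 v(z) = C1 - z^2/6 + 4*z/3


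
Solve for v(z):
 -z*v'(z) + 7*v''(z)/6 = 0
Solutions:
 v(z) = C1 + C2*erfi(sqrt(21)*z/7)


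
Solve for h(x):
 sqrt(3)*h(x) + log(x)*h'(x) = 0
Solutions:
 h(x) = C1*exp(-sqrt(3)*li(x))


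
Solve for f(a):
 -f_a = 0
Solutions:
 f(a) = C1


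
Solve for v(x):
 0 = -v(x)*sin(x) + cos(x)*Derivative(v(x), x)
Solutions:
 v(x) = C1/cos(x)


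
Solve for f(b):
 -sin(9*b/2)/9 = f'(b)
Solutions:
 f(b) = C1 + 2*cos(9*b/2)/81


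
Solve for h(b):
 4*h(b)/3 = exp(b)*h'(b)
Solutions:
 h(b) = C1*exp(-4*exp(-b)/3)


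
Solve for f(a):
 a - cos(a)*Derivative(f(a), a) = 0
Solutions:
 f(a) = C1 + Integral(a/cos(a), a)


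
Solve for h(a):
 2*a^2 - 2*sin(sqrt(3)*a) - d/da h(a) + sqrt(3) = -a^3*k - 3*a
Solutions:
 h(a) = C1 + a^4*k/4 + 2*a^3/3 + 3*a^2/2 + sqrt(3)*a + 2*sqrt(3)*cos(sqrt(3)*a)/3


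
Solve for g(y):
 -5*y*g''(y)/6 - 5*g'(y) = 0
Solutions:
 g(y) = C1 + C2/y^5


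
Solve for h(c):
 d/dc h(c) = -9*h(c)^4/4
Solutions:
 h(c) = 2^(2/3)*(1/(C1 + 27*c))^(1/3)
 h(c) = (-6^(2/3) - 3*2^(2/3)*3^(1/6)*I)*(1/(C1 + 9*c))^(1/3)/6
 h(c) = (-6^(2/3) + 3*2^(2/3)*3^(1/6)*I)*(1/(C1 + 9*c))^(1/3)/6


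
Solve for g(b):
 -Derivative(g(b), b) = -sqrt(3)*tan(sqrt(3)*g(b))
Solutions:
 g(b) = sqrt(3)*(pi - asin(C1*exp(3*b)))/3
 g(b) = sqrt(3)*asin(C1*exp(3*b))/3


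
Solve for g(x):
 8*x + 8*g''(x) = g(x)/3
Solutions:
 g(x) = C1*exp(-sqrt(6)*x/12) + C2*exp(sqrt(6)*x/12) + 24*x


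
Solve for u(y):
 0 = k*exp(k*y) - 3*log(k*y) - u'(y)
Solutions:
 u(y) = C1 - 3*y*log(k*y) + 3*y + exp(k*y)


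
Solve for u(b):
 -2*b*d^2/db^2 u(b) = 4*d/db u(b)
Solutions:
 u(b) = C1 + C2/b


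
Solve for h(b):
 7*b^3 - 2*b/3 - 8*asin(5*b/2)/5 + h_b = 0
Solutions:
 h(b) = C1 - 7*b^4/4 + b^2/3 + 8*b*asin(5*b/2)/5 + 8*sqrt(4 - 25*b^2)/25


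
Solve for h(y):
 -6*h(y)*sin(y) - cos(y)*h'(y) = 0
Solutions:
 h(y) = C1*cos(y)^6


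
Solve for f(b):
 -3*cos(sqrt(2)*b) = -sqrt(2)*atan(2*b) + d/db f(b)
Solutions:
 f(b) = C1 + sqrt(2)*(b*atan(2*b) - log(4*b^2 + 1)/4) - 3*sqrt(2)*sin(sqrt(2)*b)/2


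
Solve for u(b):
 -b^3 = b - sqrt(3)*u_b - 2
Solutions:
 u(b) = C1 + sqrt(3)*b^4/12 + sqrt(3)*b^2/6 - 2*sqrt(3)*b/3


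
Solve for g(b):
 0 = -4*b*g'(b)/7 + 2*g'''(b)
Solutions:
 g(b) = C1 + Integral(C2*airyai(2^(1/3)*7^(2/3)*b/7) + C3*airybi(2^(1/3)*7^(2/3)*b/7), b)


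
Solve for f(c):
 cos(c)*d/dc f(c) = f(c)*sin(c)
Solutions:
 f(c) = C1/cos(c)


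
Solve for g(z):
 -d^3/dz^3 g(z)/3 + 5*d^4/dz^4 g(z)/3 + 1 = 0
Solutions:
 g(z) = C1 + C2*z + C3*z^2 + C4*exp(z/5) + z^3/2


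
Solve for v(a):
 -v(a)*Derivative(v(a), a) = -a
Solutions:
 v(a) = -sqrt(C1 + a^2)
 v(a) = sqrt(C1 + a^2)


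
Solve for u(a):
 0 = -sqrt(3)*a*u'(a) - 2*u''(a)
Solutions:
 u(a) = C1 + C2*erf(3^(1/4)*a/2)


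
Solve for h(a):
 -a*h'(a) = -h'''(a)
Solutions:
 h(a) = C1 + Integral(C2*airyai(a) + C3*airybi(a), a)


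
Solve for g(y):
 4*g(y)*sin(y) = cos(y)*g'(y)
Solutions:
 g(y) = C1/cos(y)^4


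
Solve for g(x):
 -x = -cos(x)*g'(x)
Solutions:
 g(x) = C1 + Integral(x/cos(x), x)


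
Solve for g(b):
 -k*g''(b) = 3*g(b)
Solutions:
 g(b) = C1*exp(-sqrt(3)*b*sqrt(-1/k)) + C2*exp(sqrt(3)*b*sqrt(-1/k))


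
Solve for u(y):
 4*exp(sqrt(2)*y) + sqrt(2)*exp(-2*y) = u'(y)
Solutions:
 u(y) = C1 + 2*sqrt(2)*exp(sqrt(2)*y) - sqrt(2)*exp(-2*y)/2


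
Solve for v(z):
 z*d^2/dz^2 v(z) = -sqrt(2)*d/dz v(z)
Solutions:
 v(z) = C1 + C2*z^(1 - sqrt(2))


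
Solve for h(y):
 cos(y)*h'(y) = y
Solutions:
 h(y) = C1 + Integral(y/cos(y), y)


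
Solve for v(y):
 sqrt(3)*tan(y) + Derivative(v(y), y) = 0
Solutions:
 v(y) = C1 + sqrt(3)*log(cos(y))


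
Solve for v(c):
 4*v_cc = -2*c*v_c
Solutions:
 v(c) = C1 + C2*erf(c/2)


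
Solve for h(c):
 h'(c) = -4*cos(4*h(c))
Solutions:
 h(c) = -asin((C1 + exp(32*c))/(C1 - exp(32*c)))/4 + pi/4
 h(c) = asin((C1 + exp(32*c))/(C1 - exp(32*c)))/4


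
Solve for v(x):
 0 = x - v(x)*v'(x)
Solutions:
 v(x) = -sqrt(C1 + x^2)
 v(x) = sqrt(C1 + x^2)


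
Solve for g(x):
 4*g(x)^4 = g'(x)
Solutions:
 g(x) = (-1/(C1 + 12*x))^(1/3)
 g(x) = (-1/(C1 + 4*x))^(1/3)*(-3^(2/3) - 3*3^(1/6)*I)/6
 g(x) = (-1/(C1 + 4*x))^(1/3)*(-3^(2/3) + 3*3^(1/6)*I)/6


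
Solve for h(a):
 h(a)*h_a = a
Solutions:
 h(a) = -sqrt(C1 + a^2)
 h(a) = sqrt(C1 + a^2)


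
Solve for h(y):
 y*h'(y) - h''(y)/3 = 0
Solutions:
 h(y) = C1 + C2*erfi(sqrt(6)*y/2)


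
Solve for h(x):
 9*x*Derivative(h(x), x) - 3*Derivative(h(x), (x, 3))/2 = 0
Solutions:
 h(x) = C1 + Integral(C2*airyai(6^(1/3)*x) + C3*airybi(6^(1/3)*x), x)


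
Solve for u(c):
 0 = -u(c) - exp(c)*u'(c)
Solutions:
 u(c) = C1*exp(exp(-c))


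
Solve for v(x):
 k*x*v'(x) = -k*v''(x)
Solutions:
 v(x) = C1 + C2*erf(sqrt(2)*x/2)


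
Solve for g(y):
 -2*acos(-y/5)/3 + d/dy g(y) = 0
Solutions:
 g(y) = C1 + 2*y*acos(-y/5)/3 + 2*sqrt(25 - y^2)/3


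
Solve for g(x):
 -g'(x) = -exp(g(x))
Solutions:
 g(x) = log(-1/(C1 + x))


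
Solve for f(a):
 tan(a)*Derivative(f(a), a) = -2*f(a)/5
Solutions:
 f(a) = C1/sin(a)^(2/5)


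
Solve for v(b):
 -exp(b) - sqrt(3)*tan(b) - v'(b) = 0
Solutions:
 v(b) = C1 - exp(b) + sqrt(3)*log(cos(b))


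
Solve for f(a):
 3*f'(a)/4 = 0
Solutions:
 f(a) = C1


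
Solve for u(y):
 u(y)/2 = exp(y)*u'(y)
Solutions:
 u(y) = C1*exp(-exp(-y)/2)


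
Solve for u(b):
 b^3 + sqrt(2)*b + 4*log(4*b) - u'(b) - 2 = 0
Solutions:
 u(b) = C1 + b^4/4 + sqrt(2)*b^2/2 + 4*b*log(b) - 6*b + b*log(256)


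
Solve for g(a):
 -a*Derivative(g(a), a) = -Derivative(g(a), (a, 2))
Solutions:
 g(a) = C1 + C2*erfi(sqrt(2)*a/2)


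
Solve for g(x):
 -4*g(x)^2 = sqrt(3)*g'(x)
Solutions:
 g(x) = 3/(C1 + 4*sqrt(3)*x)


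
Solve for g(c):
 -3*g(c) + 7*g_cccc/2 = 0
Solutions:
 g(c) = C1*exp(-6^(1/4)*7^(3/4)*c/7) + C2*exp(6^(1/4)*7^(3/4)*c/7) + C3*sin(6^(1/4)*7^(3/4)*c/7) + C4*cos(6^(1/4)*7^(3/4)*c/7)


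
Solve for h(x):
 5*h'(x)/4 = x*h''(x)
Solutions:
 h(x) = C1 + C2*x^(9/4)


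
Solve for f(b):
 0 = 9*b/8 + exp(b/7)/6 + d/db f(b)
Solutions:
 f(b) = C1 - 9*b^2/16 - 7*exp(b/7)/6


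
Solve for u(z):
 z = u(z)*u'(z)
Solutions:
 u(z) = -sqrt(C1 + z^2)
 u(z) = sqrt(C1 + z^2)


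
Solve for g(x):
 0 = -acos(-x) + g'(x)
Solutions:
 g(x) = C1 + x*acos(-x) + sqrt(1 - x^2)


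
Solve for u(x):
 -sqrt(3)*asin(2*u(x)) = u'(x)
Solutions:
 Integral(1/asin(2*_y), (_y, u(x))) = C1 - sqrt(3)*x


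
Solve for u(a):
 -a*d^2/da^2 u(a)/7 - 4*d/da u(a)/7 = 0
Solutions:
 u(a) = C1 + C2/a^3


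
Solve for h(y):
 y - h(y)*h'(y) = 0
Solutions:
 h(y) = -sqrt(C1 + y^2)
 h(y) = sqrt(C1 + y^2)


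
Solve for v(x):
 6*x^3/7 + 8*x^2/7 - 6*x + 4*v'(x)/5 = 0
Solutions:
 v(x) = C1 - 15*x^4/56 - 10*x^3/21 + 15*x^2/4


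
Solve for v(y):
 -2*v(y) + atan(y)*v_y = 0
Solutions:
 v(y) = C1*exp(2*Integral(1/atan(y), y))


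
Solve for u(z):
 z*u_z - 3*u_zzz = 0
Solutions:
 u(z) = C1 + Integral(C2*airyai(3^(2/3)*z/3) + C3*airybi(3^(2/3)*z/3), z)


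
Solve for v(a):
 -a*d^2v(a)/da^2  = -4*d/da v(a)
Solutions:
 v(a) = C1 + C2*a^5


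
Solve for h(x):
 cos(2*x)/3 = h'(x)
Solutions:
 h(x) = C1 + sin(2*x)/6


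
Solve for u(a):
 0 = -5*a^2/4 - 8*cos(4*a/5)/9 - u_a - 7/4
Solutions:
 u(a) = C1 - 5*a^3/12 - 7*a/4 - 10*sin(4*a/5)/9


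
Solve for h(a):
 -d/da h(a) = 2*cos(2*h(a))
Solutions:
 h(a) = -asin((C1 + exp(8*a))/(C1 - exp(8*a)))/2 + pi/2
 h(a) = asin((C1 + exp(8*a))/(C1 - exp(8*a)))/2


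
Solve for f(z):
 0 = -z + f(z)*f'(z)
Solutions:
 f(z) = -sqrt(C1 + z^2)
 f(z) = sqrt(C1 + z^2)


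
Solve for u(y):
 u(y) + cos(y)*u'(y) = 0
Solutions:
 u(y) = C1*sqrt(sin(y) - 1)/sqrt(sin(y) + 1)


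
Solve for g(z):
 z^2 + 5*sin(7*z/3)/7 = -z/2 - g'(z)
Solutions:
 g(z) = C1 - z^3/3 - z^2/4 + 15*cos(7*z/3)/49


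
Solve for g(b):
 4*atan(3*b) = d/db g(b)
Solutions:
 g(b) = C1 + 4*b*atan(3*b) - 2*log(9*b^2 + 1)/3


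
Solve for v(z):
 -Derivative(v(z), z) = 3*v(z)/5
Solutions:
 v(z) = C1*exp(-3*z/5)


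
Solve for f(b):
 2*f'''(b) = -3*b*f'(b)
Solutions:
 f(b) = C1 + Integral(C2*airyai(-2^(2/3)*3^(1/3)*b/2) + C3*airybi(-2^(2/3)*3^(1/3)*b/2), b)


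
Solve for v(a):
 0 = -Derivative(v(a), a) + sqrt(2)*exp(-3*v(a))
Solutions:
 v(a) = log(C1 + 3*sqrt(2)*a)/3
 v(a) = log((-3^(1/3) - 3^(5/6)*I)*(C1 + sqrt(2)*a)^(1/3)/2)
 v(a) = log((-3^(1/3) + 3^(5/6)*I)*(C1 + sqrt(2)*a)^(1/3)/2)


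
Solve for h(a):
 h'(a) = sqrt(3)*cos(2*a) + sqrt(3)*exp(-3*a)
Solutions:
 h(a) = C1 + sqrt(3)*sin(2*a)/2 - sqrt(3)*exp(-3*a)/3


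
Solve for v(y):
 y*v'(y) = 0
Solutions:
 v(y) = C1


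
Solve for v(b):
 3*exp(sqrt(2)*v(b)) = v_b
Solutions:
 v(b) = sqrt(2)*(2*log(-1/(C1 + 3*b)) - log(2))/4


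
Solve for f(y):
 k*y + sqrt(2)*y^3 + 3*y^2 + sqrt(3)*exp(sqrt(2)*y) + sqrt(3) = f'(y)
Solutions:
 f(y) = C1 + k*y^2/2 + sqrt(2)*y^4/4 + y^3 + sqrt(3)*y + sqrt(6)*exp(sqrt(2)*y)/2


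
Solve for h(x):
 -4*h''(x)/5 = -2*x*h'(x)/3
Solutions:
 h(x) = C1 + C2*erfi(sqrt(15)*x/6)


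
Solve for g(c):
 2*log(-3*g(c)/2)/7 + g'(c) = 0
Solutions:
 7*Integral(1/(log(-_y) - log(2) + log(3)), (_y, g(c)))/2 = C1 - c


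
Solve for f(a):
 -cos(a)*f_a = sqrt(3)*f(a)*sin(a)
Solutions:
 f(a) = C1*cos(a)^(sqrt(3))


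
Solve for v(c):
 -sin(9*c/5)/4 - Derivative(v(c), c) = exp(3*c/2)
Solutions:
 v(c) = C1 - 2*exp(3*c/2)/3 + 5*cos(9*c/5)/36


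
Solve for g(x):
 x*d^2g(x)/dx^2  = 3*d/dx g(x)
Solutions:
 g(x) = C1 + C2*x^4


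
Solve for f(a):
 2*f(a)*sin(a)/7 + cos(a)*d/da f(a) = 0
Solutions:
 f(a) = C1*cos(a)^(2/7)


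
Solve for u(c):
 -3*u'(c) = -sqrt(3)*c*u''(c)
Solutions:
 u(c) = C1 + C2*c^(1 + sqrt(3))


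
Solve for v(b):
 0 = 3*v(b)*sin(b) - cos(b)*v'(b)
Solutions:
 v(b) = C1/cos(b)^3


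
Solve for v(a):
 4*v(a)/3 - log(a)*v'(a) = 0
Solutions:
 v(a) = C1*exp(4*li(a)/3)


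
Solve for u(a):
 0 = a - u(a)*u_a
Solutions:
 u(a) = -sqrt(C1 + a^2)
 u(a) = sqrt(C1 + a^2)


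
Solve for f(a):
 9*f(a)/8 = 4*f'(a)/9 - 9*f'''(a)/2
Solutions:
 f(a) = C1*exp(3^(1/3)*a*(32*3^(1/3)/(sqrt(42948417) + 6561)^(1/3) + (sqrt(42948417) + 6561)^(1/3))/108)*sin(3^(1/6)*a*(-3^(2/3)*(sqrt(42948417) + 6561)^(1/3) + 96/(sqrt(42948417) + 6561)^(1/3))/108) + C2*exp(3^(1/3)*a*(32*3^(1/3)/(sqrt(42948417) + 6561)^(1/3) + (sqrt(42948417) + 6561)^(1/3))/108)*cos(3^(1/6)*a*(-3^(2/3)*(sqrt(42948417) + 6561)^(1/3) + 96/(sqrt(42948417) + 6561)^(1/3))/108) + C3*exp(-3^(1/3)*a*(32*3^(1/3)/(sqrt(42948417) + 6561)^(1/3) + (sqrt(42948417) + 6561)^(1/3))/54)


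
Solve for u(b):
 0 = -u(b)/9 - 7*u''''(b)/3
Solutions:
 u(b) = (C1*sin(sqrt(2)*21^(3/4)*b/42) + C2*cos(sqrt(2)*21^(3/4)*b/42))*exp(-sqrt(2)*21^(3/4)*b/42) + (C3*sin(sqrt(2)*21^(3/4)*b/42) + C4*cos(sqrt(2)*21^(3/4)*b/42))*exp(sqrt(2)*21^(3/4)*b/42)


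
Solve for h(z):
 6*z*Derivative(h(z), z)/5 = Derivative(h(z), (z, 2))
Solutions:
 h(z) = C1 + C2*erfi(sqrt(15)*z/5)


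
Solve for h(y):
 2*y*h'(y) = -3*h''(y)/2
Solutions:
 h(y) = C1 + C2*erf(sqrt(6)*y/3)


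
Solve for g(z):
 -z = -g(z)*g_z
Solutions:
 g(z) = -sqrt(C1 + z^2)
 g(z) = sqrt(C1 + z^2)


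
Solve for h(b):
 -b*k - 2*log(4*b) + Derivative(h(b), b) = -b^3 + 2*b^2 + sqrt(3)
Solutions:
 h(b) = C1 - b^4/4 + 2*b^3/3 + b^2*k/2 + 2*b*log(b) - 2*b + sqrt(3)*b + b*log(16)


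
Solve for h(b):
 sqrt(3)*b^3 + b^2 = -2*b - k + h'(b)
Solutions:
 h(b) = C1 + sqrt(3)*b^4/4 + b^3/3 + b^2 + b*k


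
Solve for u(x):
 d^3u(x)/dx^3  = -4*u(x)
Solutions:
 u(x) = C3*exp(-2^(2/3)*x) + (C1*sin(2^(2/3)*sqrt(3)*x/2) + C2*cos(2^(2/3)*sqrt(3)*x/2))*exp(2^(2/3)*x/2)


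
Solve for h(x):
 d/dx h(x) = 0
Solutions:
 h(x) = C1


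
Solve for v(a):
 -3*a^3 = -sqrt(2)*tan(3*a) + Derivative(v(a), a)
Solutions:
 v(a) = C1 - 3*a^4/4 - sqrt(2)*log(cos(3*a))/3


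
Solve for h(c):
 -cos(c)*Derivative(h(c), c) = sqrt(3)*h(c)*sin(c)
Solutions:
 h(c) = C1*cos(c)^(sqrt(3))


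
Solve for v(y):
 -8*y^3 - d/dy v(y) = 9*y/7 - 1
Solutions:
 v(y) = C1 - 2*y^4 - 9*y^2/14 + y


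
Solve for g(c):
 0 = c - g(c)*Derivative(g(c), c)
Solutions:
 g(c) = -sqrt(C1 + c^2)
 g(c) = sqrt(C1 + c^2)


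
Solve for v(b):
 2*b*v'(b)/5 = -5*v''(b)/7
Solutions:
 v(b) = C1 + C2*erf(sqrt(7)*b/5)


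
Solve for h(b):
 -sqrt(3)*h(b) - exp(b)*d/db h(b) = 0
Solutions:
 h(b) = C1*exp(sqrt(3)*exp(-b))


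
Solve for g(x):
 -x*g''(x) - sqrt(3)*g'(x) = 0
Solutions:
 g(x) = C1 + C2*x^(1 - sqrt(3))


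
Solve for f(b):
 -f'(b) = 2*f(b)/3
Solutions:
 f(b) = C1*exp(-2*b/3)


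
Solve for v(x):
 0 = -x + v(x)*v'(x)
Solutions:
 v(x) = -sqrt(C1 + x^2)
 v(x) = sqrt(C1 + x^2)


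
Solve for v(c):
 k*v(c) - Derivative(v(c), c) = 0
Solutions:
 v(c) = C1*exp(c*k)


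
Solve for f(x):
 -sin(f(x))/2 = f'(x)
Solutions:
 f(x) = -acos((-C1 - exp(x))/(C1 - exp(x))) + 2*pi
 f(x) = acos((-C1 - exp(x))/(C1 - exp(x)))


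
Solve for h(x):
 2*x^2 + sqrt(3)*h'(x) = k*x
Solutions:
 h(x) = C1 + sqrt(3)*k*x^2/6 - 2*sqrt(3)*x^3/9


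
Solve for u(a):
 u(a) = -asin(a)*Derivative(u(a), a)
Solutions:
 u(a) = C1*exp(-Integral(1/asin(a), a))


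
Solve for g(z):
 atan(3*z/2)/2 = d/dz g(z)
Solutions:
 g(z) = C1 + z*atan(3*z/2)/2 - log(9*z^2 + 4)/6


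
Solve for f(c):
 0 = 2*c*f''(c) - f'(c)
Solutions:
 f(c) = C1 + C2*c^(3/2)


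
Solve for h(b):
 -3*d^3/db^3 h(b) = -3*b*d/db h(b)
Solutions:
 h(b) = C1 + Integral(C2*airyai(b) + C3*airybi(b), b)


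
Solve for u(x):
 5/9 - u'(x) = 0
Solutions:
 u(x) = C1 + 5*x/9


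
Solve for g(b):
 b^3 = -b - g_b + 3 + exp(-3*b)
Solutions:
 g(b) = C1 - b^4/4 - b^2/2 + 3*b - exp(-3*b)/3


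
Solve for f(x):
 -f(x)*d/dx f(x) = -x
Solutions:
 f(x) = -sqrt(C1 + x^2)
 f(x) = sqrt(C1 + x^2)


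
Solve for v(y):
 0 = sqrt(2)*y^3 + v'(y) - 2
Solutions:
 v(y) = C1 - sqrt(2)*y^4/4 + 2*y


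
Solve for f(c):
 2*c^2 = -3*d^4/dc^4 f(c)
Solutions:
 f(c) = C1 + C2*c + C3*c^2 + C4*c^3 - c^6/540


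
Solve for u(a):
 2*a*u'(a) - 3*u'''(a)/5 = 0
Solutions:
 u(a) = C1 + Integral(C2*airyai(10^(1/3)*3^(2/3)*a/3) + C3*airybi(10^(1/3)*3^(2/3)*a/3), a)


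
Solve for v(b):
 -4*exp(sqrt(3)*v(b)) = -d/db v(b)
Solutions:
 v(b) = sqrt(3)*(2*log(-1/(C1 + 4*b)) - log(3))/6


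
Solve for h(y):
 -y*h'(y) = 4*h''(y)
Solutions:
 h(y) = C1 + C2*erf(sqrt(2)*y/4)


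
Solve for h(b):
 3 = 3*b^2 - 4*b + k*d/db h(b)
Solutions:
 h(b) = C1 - b^3/k + 2*b^2/k + 3*b/k


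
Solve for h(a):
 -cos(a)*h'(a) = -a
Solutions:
 h(a) = C1 + Integral(a/cos(a), a)


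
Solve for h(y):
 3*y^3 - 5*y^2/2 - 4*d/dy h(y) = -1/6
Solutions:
 h(y) = C1 + 3*y^4/16 - 5*y^3/24 + y/24


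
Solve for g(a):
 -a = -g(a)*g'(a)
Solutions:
 g(a) = -sqrt(C1 + a^2)
 g(a) = sqrt(C1 + a^2)


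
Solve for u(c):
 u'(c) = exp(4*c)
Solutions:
 u(c) = C1 + exp(4*c)/4


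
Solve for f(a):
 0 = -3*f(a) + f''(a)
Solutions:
 f(a) = C1*exp(-sqrt(3)*a) + C2*exp(sqrt(3)*a)


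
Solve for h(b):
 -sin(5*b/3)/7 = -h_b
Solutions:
 h(b) = C1 - 3*cos(5*b/3)/35


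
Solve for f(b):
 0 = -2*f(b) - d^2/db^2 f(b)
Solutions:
 f(b) = C1*sin(sqrt(2)*b) + C2*cos(sqrt(2)*b)


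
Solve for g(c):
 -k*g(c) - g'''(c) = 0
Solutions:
 g(c) = C1*exp(c*(-k)^(1/3)) + C2*exp(c*(-k)^(1/3)*(-1 + sqrt(3)*I)/2) + C3*exp(-c*(-k)^(1/3)*(1 + sqrt(3)*I)/2)


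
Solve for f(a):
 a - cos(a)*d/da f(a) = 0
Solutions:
 f(a) = C1 + Integral(a/cos(a), a)


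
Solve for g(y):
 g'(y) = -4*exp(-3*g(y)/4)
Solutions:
 g(y) = 4*log(C1 - 3*y)/3
 g(y) = 4*log((-1 - sqrt(3)*I)*(C1 - 3*y)^(1/3)/2)
 g(y) = 4*log((-1 + sqrt(3)*I)*(C1 - 3*y)^(1/3)/2)


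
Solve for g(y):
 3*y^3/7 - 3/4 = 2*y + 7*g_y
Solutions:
 g(y) = C1 + 3*y^4/196 - y^2/7 - 3*y/28


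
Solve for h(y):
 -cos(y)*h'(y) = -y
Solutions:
 h(y) = C1 + Integral(y/cos(y), y)


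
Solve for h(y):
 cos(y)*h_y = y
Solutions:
 h(y) = C1 + Integral(y/cos(y), y)


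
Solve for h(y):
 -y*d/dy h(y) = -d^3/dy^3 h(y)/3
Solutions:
 h(y) = C1 + Integral(C2*airyai(3^(1/3)*y) + C3*airybi(3^(1/3)*y), y)


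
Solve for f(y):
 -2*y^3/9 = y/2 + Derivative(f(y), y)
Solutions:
 f(y) = C1 - y^4/18 - y^2/4


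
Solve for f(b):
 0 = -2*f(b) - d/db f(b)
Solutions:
 f(b) = C1*exp(-2*b)


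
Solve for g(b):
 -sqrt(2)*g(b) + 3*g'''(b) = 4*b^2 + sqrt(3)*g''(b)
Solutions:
 g(b) = C1*exp(b*(-12^(1/3)*(2*sqrt(3) + 81*sqrt(2) + sqrt(-12 + (2*sqrt(3) + 81*sqrt(2))^2))^(1/3) - 2*18^(1/3)/(2*sqrt(3) + 81*sqrt(2) + sqrt(-12 + (2*sqrt(3) + 81*sqrt(2))^2))^(1/3) + 4*sqrt(3))/36)*sin(2^(1/3)*3^(1/6)*b*(-2^(1/3)*3^(2/3)*(2*sqrt(3) + 81*sqrt(2) + sqrt(-12 + (2*sqrt(3) + 81*sqrt(2))^2))^(1/3) + 6/(2*sqrt(3) + 81*sqrt(2) + sqrt(-12 + (2*sqrt(3) + 81*sqrt(2))^2))^(1/3))/36) + C2*exp(b*(-12^(1/3)*(2*sqrt(3) + 81*sqrt(2) + sqrt(-12 + (2*sqrt(3) + 81*sqrt(2))^2))^(1/3) - 2*18^(1/3)/(2*sqrt(3) + 81*sqrt(2) + sqrt(-12 + (2*sqrt(3) + 81*sqrt(2))^2))^(1/3) + 4*sqrt(3))/36)*cos(2^(1/3)*3^(1/6)*b*(-2^(1/3)*3^(2/3)*(2*sqrt(3) + 81*sqrt(2) + sqrt(-12 + (2*sqrt(3) + 81*sqrt(2))^2))^(1/3) + 6/(2*sqrt(3) + 81*sqrt(2) + sqrt(-12 + (2*sqrt(3) + 81*sqrt(2))^2))^(1/3))/36) + C3*exp(b*(2*18^(1/3)/(2*sqrt(3) + 81*sqrt(2) + sqrt(-12 + (2*sqrt(3) + 81*sqrt(2))^2))^(1/3) + 2*sqrt(3) + 12^(1/3)*(2*sqrt(3) + 81*sqrt(2) + sqrt(-12 + (2*sqrt(3) + 81*sqrt(2))^2))^(1/3))/18) - 2*sqrt(2)*b^2 + 4*sqrt(3)


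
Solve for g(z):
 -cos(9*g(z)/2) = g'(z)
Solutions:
 g(z) = -2*asin((C1 + exp(9*z))/(C1 - exp(9*z)))/9 + 2*pi/9
 g(z) = 2*asin((C1 + exp(9*z))/(C1 - exp(9*z)))/9


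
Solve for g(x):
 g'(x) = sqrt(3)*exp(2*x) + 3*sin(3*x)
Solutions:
 g(x) = C1 + sqrt(3)*exp(2*x)/2 - cos(3*x)


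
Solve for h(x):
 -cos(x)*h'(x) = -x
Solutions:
 h(x) = C1 + Integral(x/cos(x), x)


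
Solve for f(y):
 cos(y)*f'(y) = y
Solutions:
 f(y) = C1 + Integral(y/cos(y), y)


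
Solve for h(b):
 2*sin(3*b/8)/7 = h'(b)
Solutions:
 h(b) = C1 - 16*cos(3*b/8)/21


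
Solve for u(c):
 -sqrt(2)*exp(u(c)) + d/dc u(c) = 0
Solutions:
 u(c) = log(-1/(C1 + sqrt(2)*c))


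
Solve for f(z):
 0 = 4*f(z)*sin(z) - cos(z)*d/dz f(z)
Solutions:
 f(z) = C1/cos(z)^4


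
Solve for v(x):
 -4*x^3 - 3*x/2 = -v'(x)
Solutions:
 v(x) = C1 + x^4 + 3*x^2/4


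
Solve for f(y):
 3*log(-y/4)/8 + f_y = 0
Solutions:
 f(y) = C1 - 3*y*log(-y)/8 + 3*y*(1 + 2*log(2))/8


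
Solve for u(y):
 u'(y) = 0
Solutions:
 u(y) = C1


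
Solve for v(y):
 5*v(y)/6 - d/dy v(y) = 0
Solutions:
 v(y) = C1*exp(5*y/6)


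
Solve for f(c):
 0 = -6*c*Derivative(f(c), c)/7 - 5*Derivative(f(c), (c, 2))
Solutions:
 f(c) = C1 + C2*erf(sqrt(105)*c/35)


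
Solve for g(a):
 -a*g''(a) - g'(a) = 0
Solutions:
 g(a) = C1 + C2*log(a)


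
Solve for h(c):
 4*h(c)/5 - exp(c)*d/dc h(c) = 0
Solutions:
 h(c) = C1*exp(-4*exp(-c)/5)


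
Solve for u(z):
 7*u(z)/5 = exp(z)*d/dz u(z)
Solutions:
 u(z) = C1*exp(-7*exp(-z)/5)


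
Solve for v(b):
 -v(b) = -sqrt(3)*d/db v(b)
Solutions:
 v(b) = C1*exp(sqrt(3)*b/3)


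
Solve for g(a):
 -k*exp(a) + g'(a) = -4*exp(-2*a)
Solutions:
 g(a) = C1 + k*exp(a) + 2*exp(-2*a)


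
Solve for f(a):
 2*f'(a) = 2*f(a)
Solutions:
 f(a) = C1*exp(a)


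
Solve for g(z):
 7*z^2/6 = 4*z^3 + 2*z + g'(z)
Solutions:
 g(z) = C1 - z^4 + 7*z^3/18 - z^2


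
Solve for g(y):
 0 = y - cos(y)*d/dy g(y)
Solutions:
 g(y) = C1 + Integral(y/cos(y), y)


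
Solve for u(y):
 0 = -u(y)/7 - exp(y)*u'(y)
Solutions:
 u(y) = C1*exp(exp(-y)/7)


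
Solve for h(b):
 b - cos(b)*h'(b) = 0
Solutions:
 h(b) = C1 + Integral(b/cos(b), b)


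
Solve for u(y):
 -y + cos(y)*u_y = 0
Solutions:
 u(y) = C1 + Integral(y/cos(y), y)


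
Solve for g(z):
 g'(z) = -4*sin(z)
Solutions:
 g(z) = C1 + 4*cos(z)


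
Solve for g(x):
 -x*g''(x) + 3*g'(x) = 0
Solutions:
 g(x) = C1 + C2*x^4


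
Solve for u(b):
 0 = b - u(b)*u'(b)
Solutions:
 u(b) = -sqrt(C1 + b^2)
 u(b) = sqrt(C1 + b^2)


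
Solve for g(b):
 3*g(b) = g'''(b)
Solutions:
 g(b) = C3*exp(3^(1/3)*b) + (C1*sin(3^(5/6)*b/2) + C2*cos(3^(5/6)*b/2))*exp(-3^(1/3)*b/2)


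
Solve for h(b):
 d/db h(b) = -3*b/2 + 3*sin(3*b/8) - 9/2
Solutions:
 h(b) = C1 - 3*b^2/4 - 9*b/2 - 8*cos(3*b/8)


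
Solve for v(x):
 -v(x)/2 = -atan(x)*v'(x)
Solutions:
 v(x) = C1*exp(Integral(1/atan(x), x)/2)


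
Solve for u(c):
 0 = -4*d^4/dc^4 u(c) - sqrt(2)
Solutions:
 u(c) = C1 + C2*c + C3*c^2 + C4*c^3 - sqrt(2)*c^4/96


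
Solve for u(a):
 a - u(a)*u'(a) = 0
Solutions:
 u(a) = -sqrt(C1 + a^2)
 u(a) = sqrt(C1 + a^2)


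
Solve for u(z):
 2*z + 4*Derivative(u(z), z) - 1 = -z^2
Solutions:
 u(z) = C1 - z^3/12 - z^2/4 + z/4


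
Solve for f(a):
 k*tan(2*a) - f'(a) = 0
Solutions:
 f(a) = C1 - k*log(cos(2*a))/2


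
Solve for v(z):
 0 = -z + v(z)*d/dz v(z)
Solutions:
 v(z) = -sqrt(C1 + z^2)
 v(z) = sqrt(C1 + z^2)


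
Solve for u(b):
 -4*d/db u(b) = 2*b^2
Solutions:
 u(b) = C1 - b^3/6


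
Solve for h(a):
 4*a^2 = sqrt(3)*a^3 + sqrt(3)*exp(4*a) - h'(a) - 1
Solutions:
 h(a) = C1 + sqrt(3)*a^4/4 - 4*a^3/3 - a + sqrt(3)*exp(4*a)/4


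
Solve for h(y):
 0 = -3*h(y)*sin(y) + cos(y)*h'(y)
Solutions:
 h(y) = C1/cos(y)^3


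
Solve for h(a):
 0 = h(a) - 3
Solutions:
 h(a) = 3


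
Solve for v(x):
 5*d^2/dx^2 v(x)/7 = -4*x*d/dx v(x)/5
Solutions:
 v(x) = C1 + C2*erf(sqrt(14)*x/5)


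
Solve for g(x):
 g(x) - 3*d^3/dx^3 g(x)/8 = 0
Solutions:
 g(x) = C3*exp(2*3^(2/3)*x/3) + (C1*sin(3^(1/6)*x) + C2*cos(3^(1/6)*x))*exp(-3^(2/3)*x/3)


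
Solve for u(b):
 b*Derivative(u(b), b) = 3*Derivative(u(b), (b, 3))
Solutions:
 u(b) = C1 + Integral(C2*airyai(3^(2/3)*b/3) + C3*airybi(3^(2/3)*b/3), b)


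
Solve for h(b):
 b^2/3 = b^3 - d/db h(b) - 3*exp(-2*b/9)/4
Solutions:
 h(b) = C1 + b^4/4 - b^3/9 + 27*exp(-2*b/9)/8


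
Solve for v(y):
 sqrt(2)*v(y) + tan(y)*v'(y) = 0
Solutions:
 v(y) = C1/sin(y)^(sqrt(2))


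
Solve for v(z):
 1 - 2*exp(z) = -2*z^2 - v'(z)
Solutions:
 v(z) = C1 - 2*z^3/3 - z + 2*exp(z)


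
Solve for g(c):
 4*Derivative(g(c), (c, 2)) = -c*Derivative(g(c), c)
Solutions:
 g(c) = C1 + C2*erf(sqrt(2)*c/4)


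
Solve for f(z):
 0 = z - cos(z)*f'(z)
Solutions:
 f(z) = C1 + Integral(z/cos(z), z)


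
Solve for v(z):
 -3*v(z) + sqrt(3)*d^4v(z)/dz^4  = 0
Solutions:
 v(z) = C1*exp(-3^(1/8)*z) + C2*exp(3^(1/8)*z) + C3*sin(3^(1/8)*z) + C4*cos(3^(1/8)*z)


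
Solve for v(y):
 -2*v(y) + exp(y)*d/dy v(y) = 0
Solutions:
 v(y) = C1*exp(-2*exp(-y))


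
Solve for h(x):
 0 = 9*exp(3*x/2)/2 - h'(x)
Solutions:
 h(x) = C1 + 3*exp(3*x/2)


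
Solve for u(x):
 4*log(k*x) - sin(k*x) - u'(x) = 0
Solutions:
 u(x) = C1 + 4*x*log(k*x) - 4*x - Piecewise((-cos(k*x)/k, Ne(k, 0)), (0, True))


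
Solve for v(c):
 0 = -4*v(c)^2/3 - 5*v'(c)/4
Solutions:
 v(c) = 15/(C1 + 16*c)


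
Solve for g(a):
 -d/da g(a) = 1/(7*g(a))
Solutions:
 g(a) = -sqrt(C1 - 14*a)/7
 g(a) = sqrt(C1 - 14*a)/7


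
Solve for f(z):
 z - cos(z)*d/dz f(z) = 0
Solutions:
 f(z) = C1 + Integral(z/cos(z), z)


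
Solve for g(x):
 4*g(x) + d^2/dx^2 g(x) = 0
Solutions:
 g(x) = C1*sin(2*x) + C2*cos(2*x)


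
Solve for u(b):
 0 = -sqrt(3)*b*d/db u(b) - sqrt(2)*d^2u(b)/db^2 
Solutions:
 u(b) = C1 + C2*erf(6^(1/4)*b/2)


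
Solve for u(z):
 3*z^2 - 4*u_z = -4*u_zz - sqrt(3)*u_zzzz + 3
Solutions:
 u(z) = C1 + C2*exp(-2^(1/3)*z*(-2*6^(1/3)/(9 + sqrt(16*sqrt(3) + 81))^(1/3) + 3^(1/6)*(9 + sqrt(16*sqrt(3) + 81))^(1/3))/6)*sin(2^(1/3)*z*(2*2^(1/3)*3^(5/6)/(9 + sqrt(16*sqrt(3) + 81))^(1/3) + 3^(2/3)*(9 + sqrt(16*sqrt(3) + 81))^(1/3))/6) + C3*exp(-2^(1/3)*z*(-2*6^(1/3)/(9 + sqrt(16*sqrt(3) + 81))^(1/3) + 3^(1/6)*(9 + sqrt(16*sqrt(3) + 81))^(1/3))/6)*cos(2^(1/3)*z*(2*2^(1/3)*3^(5/6)/(9 + sqrt(16*sqrt(3) + 81))^(1/3) + 3^(2/3)*(9 + sqrt(16*sqrt(3) + 81))^(1/3))/6) + C4*exp(2^(1/3)*z*(-2*6^(1/3)/(9 + sqrt(16*sqrt(3) + 81))^(1/3) + 3^(1/6)*(9 + sqrt(16*sqrt(3) + 81))^(1/3))/3) + z^3/4 + 3*z^2/4 + 3*z/4


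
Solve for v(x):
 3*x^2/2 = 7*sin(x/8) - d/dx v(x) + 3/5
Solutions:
 v(x) = C1 - x^3/2 + 3*x/5 - 56*cos(x/8)


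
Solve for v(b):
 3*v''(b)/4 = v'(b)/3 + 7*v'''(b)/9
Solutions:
 v(b) = C1 + (C2*sin(sqrt(615)*b/56) + C3*cos(sqrt(615)*b/56))*exp(27*b/56)


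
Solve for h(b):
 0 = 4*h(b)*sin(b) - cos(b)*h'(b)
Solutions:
 h(b) = C1/cos(b)^4


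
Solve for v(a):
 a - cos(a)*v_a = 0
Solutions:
 v(a) = C1 + Integral(a/cos(a), a)


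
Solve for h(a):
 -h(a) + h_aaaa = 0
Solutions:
 h(a) = C1*exp(-a) + C2*exp(a) + C3*sin(a) + C4*cos(a)


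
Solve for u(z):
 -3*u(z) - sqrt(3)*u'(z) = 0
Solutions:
 u(z) = C1*exp(-sqrt(3)*z)


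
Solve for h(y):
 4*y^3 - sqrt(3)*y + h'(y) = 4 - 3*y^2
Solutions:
 h(y) = C1 - y^4 - y^3 + sqrt(3)*y^2/2 + 4*y


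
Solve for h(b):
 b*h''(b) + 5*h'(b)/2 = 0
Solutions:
 h(b) = C1 + C2/b^(3/2)


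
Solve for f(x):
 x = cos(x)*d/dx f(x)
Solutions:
 f(x) = C1 + Integral(x/cos(x), x)


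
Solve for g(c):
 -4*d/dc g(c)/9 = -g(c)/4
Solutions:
 g(c) = C1*exp(9*c/16)


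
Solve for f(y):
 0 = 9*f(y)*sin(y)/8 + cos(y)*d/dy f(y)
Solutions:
 f(y) = C1*cos(y)^(9/8)


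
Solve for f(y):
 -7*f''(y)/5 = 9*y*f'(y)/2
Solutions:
 f(y) = C1 + C2*erf(3*sqrt(35)*y/14)


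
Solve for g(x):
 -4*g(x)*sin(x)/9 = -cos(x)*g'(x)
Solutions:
 g(x) = C1/cos(x)^(4/9)


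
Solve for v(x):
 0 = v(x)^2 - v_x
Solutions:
 v(x) = -1/(C1 + x)


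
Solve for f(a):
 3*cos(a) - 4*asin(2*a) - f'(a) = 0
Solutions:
 f(a) = C1 - 4*a*asin(2*a) - 2*sqrt(1 - 4*a^2) + 3*sin(a)


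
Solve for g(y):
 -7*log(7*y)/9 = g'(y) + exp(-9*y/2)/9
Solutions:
 g(y) = C1 - 7*y*log(y)/9 + 7*y*(1 - log(7))/9 + 2*exp(-9*y/2)/81


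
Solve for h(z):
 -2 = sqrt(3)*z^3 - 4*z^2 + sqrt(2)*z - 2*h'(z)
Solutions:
 h(z) = C1 + sqrt(3)*z^4/8 - 2*z^3/3 + sqrt(2)*z^2/4 + z


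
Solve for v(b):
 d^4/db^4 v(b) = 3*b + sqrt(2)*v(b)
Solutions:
 v(b) = C1*exp(-2^(1/8)*b) + C2*exp(2^(1/8)*b) + C3*sin(2^(1/8)*b) + C4*cos(2^(1/8)*b) - 3*sqrt(2)*b/2


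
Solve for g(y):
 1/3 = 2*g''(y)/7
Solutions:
 g(y) = C1 + C2*y + 7*y^2/12


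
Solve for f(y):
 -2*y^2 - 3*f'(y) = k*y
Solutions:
 f(y) = C1 - k*y^2/6 - 2*y^3/9


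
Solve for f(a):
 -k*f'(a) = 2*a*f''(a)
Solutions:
 f(a) = C1 + a^(1 - re(k)/2)*(C2*sin(log(a)*Abs(im(k))/2) + C3*cos(log(a)*im(k)/2))


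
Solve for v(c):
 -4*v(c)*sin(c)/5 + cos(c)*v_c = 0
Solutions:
 v(c) = C1/cos(c)^(4/5)


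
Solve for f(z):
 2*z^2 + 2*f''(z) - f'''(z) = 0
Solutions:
 f(z) = C1 + C2*z + C3*exp(2*z) - z^4/12 - z^3/6 - z^2/4


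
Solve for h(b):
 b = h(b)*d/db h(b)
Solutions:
 h(b) = -sqrt(C1 + b^2)
 h(b) = sqrt(C1 + b^2)


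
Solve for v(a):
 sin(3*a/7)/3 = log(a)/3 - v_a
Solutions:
 v(a) = C1 + a*log(a)/3 - a/3 + 7*cos(3*a/7)/9


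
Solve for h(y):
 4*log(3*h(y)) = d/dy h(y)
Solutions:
 -Integral(1/(log(_y) + log(3)), (_y, h(y)))/4 = C1 - y


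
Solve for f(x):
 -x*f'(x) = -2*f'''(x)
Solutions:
 f(x) = C1 + Integral(C2*airyai(2^(2/3)*x/2) + C3*airybi(2^(2/3)*x/2), x)


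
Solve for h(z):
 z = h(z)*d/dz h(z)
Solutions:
 h(z) = -sqrt(C1 + z^2)
 h(z) = sqrt(C1 + z^2)


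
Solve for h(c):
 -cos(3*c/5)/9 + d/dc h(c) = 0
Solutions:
 h(c) = C1 + 5*sin(3*c/5)/27


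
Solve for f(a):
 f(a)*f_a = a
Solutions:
 f(a) = -sqrt(C1 + a^2)
 f(a) = sqrt(C1 + a^2)


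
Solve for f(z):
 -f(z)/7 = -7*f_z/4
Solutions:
 f(z) = C1*exp(4*z/49)


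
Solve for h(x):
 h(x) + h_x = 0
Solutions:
 h(x) = C1*exp(-x)


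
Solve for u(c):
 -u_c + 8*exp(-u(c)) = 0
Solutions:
 u(c) = log(C1 + 8*c)


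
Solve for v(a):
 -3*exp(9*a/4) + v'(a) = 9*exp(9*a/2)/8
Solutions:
 v(a) = C1 + 4*exp(9*a/4)/3 + exp(9*a/2)/4


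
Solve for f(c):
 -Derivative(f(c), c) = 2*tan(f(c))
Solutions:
 f(c) = pi - asin(C1*exp(-2*c))
 f(c) = asin(C1*exp(-2*c))


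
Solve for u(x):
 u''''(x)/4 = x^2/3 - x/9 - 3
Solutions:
 u(x) = C1 + C2*x + C3*x^2 + C4*x^3 + x^6/270 - x^5/270 - x^4/2


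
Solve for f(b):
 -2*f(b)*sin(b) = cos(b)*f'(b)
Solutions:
 f(b) = C1*cos(b)^2


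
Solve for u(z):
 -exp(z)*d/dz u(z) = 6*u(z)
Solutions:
 u(z) = C1*exp(6*exp(-z))


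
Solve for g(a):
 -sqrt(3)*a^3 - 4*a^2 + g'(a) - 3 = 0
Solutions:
 g(a) = C1 + sqrt(3)*a^4/4 + 4*a^3/3 + 3*a


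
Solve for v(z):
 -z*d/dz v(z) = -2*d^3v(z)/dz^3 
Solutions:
 v(z) = C1 + Integral(C2*airyai(2^(2/3)*z/2) + C3*airybi(2^(2/3)*z/2), z)


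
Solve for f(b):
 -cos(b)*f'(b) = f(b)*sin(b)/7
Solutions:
 f(b) = C1*cos(b)^(1/7)


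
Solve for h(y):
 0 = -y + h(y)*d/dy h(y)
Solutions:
 h(y) = -sqrt(C1 + y^2)
 h(y) = sqrt(C1 + y^2)


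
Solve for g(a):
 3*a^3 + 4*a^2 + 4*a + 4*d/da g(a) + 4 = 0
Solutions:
 g(a) = C1 - 3*a^4/16 - a^3/3 - a^2/2 - a


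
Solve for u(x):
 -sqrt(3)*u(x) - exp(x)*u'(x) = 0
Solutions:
 u(x) = C1*exp(sqrt(3)*exp(-x))


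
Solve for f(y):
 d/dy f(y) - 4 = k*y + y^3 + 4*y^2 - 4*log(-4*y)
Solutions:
 f(y) = C1 + k*y^2/2 + y^4/4 + 4*y^3/3 - 4*y*log(-y) + 8*y*(1 - log(2))


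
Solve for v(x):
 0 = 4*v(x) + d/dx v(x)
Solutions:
 v(x) = C1*exp(-4*x)


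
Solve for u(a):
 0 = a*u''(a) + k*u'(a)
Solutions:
 u(a) = C1 + a^(1 - re(k))*(C2*sin(log(a)*Abs(im(k))) + C3*cos(log(a)*im(k)))


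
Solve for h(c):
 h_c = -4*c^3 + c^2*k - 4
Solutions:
 h(c) = C1 - c^4 + c^3*k/3 - 4*c


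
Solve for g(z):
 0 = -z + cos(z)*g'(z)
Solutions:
 g(z) = C1 + Integral(z/cos(z), z)


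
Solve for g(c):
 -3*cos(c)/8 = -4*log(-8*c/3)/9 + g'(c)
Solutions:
 g(c) = C1 + 4*c*log(-c)/9 - 4*c*log(3)/9 - 4*c/9 + 4*c*log(2)/3 - 3*sin(c)/8


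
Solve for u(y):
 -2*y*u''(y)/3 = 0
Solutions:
 u(y) = C1 + C2*y


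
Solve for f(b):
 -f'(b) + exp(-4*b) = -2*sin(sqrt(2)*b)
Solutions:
 f(b) = C1 - sqrt(2)*cos(sqrt(2)*b) - exp(-4*b)/4


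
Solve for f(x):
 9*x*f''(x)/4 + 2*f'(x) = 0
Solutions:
 f(x) = C1 + C2*x^(1/9)


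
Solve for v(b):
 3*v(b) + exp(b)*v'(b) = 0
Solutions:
 v(b) = C1*exp(3*exp(-b))


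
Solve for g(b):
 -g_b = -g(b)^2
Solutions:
 g(b) = -1/(C1 + b)


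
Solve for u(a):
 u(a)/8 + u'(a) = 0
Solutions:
 u(a) = C1*exp(-a/8)


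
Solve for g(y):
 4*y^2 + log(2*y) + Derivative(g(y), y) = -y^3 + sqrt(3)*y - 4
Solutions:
 g(y) = C1 - y^4/4 - 4*y^3/3 + sqrt(3)*y^2/2 - y*log(y) - 3*y - y*log(2)


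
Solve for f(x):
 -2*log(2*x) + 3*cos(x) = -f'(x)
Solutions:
 f(x) = C1 + 2*x*log(x) - 2*x + 2*x*log(2) - 3*sin(x)


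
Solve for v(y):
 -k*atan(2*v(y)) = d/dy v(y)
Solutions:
 Integral(1/atan(2*_y), (_y, v(y))) = C1 - k*y


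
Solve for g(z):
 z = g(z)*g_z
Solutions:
 g(z) = -sqrt(C1 + z^2)
 g(z) = sqrt(C1 + z^2)


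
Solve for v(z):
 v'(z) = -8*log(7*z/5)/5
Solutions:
 v(z) = C1 - 8*z*log(z)/5 - 8*z*log(7)/5 + 8*z/5 + 8*z*log(5)/5


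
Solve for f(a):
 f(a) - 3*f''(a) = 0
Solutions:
 f(a) = C1*exp(-sqrt(3)*a/3) + C2*exp(sqrt(3)*a/3)


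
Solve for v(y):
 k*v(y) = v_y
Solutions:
 v(y) = C1*exp(k*y)


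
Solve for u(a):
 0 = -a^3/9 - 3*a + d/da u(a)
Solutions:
 u(a) = C1 + a^4/36 + 3*a^2/2


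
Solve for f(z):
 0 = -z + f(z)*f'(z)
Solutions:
 f(z) = -sqrt(C1 + z^2)
 f(z) = sqrt(C1 + z^2)


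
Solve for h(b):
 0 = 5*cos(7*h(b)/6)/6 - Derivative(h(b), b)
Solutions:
 -5*b/6 - 3*log(sin(7*h(b)/6) - 1)/7 + 3*log(sin(7*h(b)/6) + 1)/7 = C1


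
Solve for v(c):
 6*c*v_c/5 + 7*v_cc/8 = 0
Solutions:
 v(c) = C1 + C2*erf(2*sqrt(210)*c/35)


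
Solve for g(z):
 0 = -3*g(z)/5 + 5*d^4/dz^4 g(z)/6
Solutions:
 g(z) = C1*exp(-sqrt(15)*2^(1/4)*z/5) + C2*exp(sqrt(15)*2^(1/4)*z/5) + C3*sin(sqrt(15)*2^(1/4)*z/5) + C4*cos(sqrt(15)*2^(1/4)*z/5)


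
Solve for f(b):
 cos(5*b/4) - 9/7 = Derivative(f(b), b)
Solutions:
 f(b) = C1 - 9*b/7 + 4*sin(5*b/4)/5


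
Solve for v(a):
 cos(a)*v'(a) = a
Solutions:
 v(a) = C1 + Integral(a/cos(a), a)


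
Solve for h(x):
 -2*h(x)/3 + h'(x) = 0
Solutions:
 h(x) = C1*exp(2*x/3)


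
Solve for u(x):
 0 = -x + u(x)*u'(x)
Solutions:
 u(x) = -sqrt(C1 + x^2)
 u(x) = sqrt(C1 + x^2)


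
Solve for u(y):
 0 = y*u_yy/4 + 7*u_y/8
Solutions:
 u(y) = C1 + C2/y^(5/2)


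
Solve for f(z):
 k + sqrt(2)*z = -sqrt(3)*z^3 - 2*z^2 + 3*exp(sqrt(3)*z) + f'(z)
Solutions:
 f(z) = C1 + k*z + sqrt(3)*z^4/4 + 2*z^3/3 + sqrt(2)*z^2/2 - sqrt(3)*exp(sqrt(3)*z)


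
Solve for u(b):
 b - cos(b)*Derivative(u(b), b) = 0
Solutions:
 u(b) = C1 + Integral(b/cos(b), b)


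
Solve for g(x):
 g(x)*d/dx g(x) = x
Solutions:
 g(x) = -sqrt(C1 + x^2)
 g(x) = sqrt(C1 + x^2)


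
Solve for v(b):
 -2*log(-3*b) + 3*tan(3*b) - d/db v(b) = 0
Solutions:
 v(b) = C1 - 2*b*log(-b) - 2*b*log(3) + 2*b - log(cos(3*b))


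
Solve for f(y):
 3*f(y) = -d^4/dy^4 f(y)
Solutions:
 f(y) = (C1*sin(sqrt(2)*3^(1/4)*y/2) + C2*cos(sqrt(2)*3^(1/4)*y/2))*exp(-sqrt(2)*3^(1/4)*y/2) + (C3*sin(sqrt(2)*3^(1/4)*y/2) + C4*cos(sqrt(2)*3^(1/4)*y/2))*exp(sqrt(2)*3^(1/4)*y/2)


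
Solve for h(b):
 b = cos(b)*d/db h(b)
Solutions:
 h(b) = C1 + Integral(b/cos(b), b)


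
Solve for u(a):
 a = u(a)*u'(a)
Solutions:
 u(a) = -sqrt(C1 + a^2)
 u(a) = sqrt(C1 + a^2)


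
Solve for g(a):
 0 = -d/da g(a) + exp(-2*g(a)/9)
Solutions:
 g(a) = 9*log(-sqrt(C1 + a)) - 9*log(3) + 9*log(2)/2
 g(a) = 9*log(C1 + a)/2 - 9*log(3) + 9*log(2)/2


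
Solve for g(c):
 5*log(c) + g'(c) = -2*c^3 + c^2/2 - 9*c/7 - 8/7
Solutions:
 g(c) = C1 - c^4/2 + c^3/6 - 9*c^2/14 - 5*c*log(c) + 27*c/7


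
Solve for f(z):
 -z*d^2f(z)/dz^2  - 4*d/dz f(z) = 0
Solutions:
 f(z) = C1 + C2/z^3
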